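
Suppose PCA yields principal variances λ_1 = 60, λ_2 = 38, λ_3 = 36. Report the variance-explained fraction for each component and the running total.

Step 1 — total variance = trace(Sigma) = Σ λ_i = 60 + 38 + 36 = 134.

Step 2 — fraction explained by component i = λ_i / Σ λ:
  PC1: 60/134 = 0.4478
  PC2: 38/134 = 0.2836
  PC3: 36/134 = 0.2687

Step 3 — cumulative fraction after k components = (λ_1 + ... + λ_k) / Σ λ:
  k = 1: 60/134 = 0.4478
  k = 2: (60 + 38)/134 = 98/134 = 0.7313
  k = 3: (60 + 38 + 36)/134 = 134/134 = 1

Summary (fraction, with percent):

explained: PC1 0.4478 (44.78%), PC2 0.2836 (28.36%), PC3 0.2687 (26.87%);  cumulative: 0.4478, 0.7313, 1


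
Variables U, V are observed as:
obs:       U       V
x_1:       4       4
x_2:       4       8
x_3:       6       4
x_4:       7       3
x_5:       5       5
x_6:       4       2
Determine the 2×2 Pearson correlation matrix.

Step 1 — column means:
  mean(U) = (4 + 4 + 6 + 7 + 5 + 4) / 6 = 30/6 = 5
  mean(V) = (4 + 8 + 4 + 3 + 5 + 2) / 6 = 26/6 = 4.3333

Step 2 — sample variances and covariances s[i,j] = (1/(n-1)) · Σ_k (x_{k,i} - mean_i) · (x_{k,j} - mean_j), with n-1 = 5:
  s[U,U] = ((-1)·(-1) + (-1)·(-1) + (1)·(1) + (2)·(2) + (0)·(0) + (-1)·(-1)) / 5 = 8/5 = 1.6
  s[U,V] = ((-1)·(-0.3333) + (-1)·(3.6667) + (1)·(-0.3333) + (2)·(-1.3333) + (0)·(0.6667) + (-1)·(-2.3333)) / 5 = -4/5 = -0.8
  s[V,V] = ((-0.3333)·(-0.3333) + (3.6667)·(3.6667) + (-0.3333)·(-0.3333) + (-1.3333)·(-1.3333) + (0.6667)·(0.6667) + (-2.3333)·(-2.3333)) / 5 = 21.3333/5 = 4.2667
  Sample standard deviations s_i = √(s[i,i]):
  s(U) = √(1.6) = 1.2649
  s(V) = √(4.2667) = 2.0656

Step 3 — r_{ij} = s_{ij} / (s_i · s_j):
  r[U,U] = 1 (diagonal).
  r[U,V] = -0.8 / (1.2649 · 2.0656) = -0.8 / 2.6128 = -0.3062
  r[V,V] = 1 (diagonal).

R is symmetric with unit diagonal. Assembling:

R = [[1, -0.3062],
 [-0.3062, 1]]


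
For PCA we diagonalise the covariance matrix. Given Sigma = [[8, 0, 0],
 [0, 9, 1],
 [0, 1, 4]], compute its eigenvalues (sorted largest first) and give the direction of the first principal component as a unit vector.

Step 1 — characteristic polynomial p(λ) = det(λI - Sigma) = λ³ - tr·λ² + c_1·λ - det, where tr = trace, c_1 = sum of the principal 2×2 minors, det = det(Sigma):
  tr = 8 + 9 + 4 = 21,
  c_1 = (8·9 - (0)²) + (8·4 - (0)²) + (9·4 - (1)²) = 72 + 32 + 35 = 139,
  det = 8·(9·4 - (1)²) - (0)·((0)·4 - (1)·(0)) + (0)·((0)·(1) - 9·(0)) = 8·(35) - (0)·(0) + (0)·(0) = 280.
  So p(λ) = λ³ - 21λ² + 139λ - 280.
Step 2 — look for an integer root (rational root theorem: any rational root is an integer divisor of 280). Testing λ = 8:
  p(8) = 512 - 1344 + 1112 - 280 = 0  ✓
  Dividing out (λ - 8): p(λ) = (λ - 8)(λ² - 13λ + 35).
Step 3 — remaining eigenvalues from the quadratic λ² - 13λ + 35 = 0:
  Δ = 13² - 4·35 = 169 - 140 = 29,  λ = (13 ± √29)/2 = (13 ± 5.3852)/2 ≈ 9.1926 or 3.8074.
  Sorted: λ_1 = 9.1926,  λ_2 = 8,  λ_3 = 3.8074  (check: sum = 21 = tr ✓).

Step 4 — unit eigenvector for λ_1 ≈ 9.1926: v spans the null space of (Sigma - λ_1 I), whose rows are
  r_1 = (-1.1926, 0, 0),  r_2 = (0, -0.1926, 1),  r_3 = (0, 1, -5.1926).
  v is orthogonal to every row, so take v ∝ r_1 × r_2 = ((0)·(1) - (0)·(-0.1926), (0)·(0) - (-1.1926)·(1), (-1.1926)·(-0.1926) - (0)·(0)) ≈ (0, 1.1926, 0.2297).
  Let u = (0, 1.1926, 0.2297).
  ||u|| = √((0)² + (1.1926)² + (0.2297)²) = √(1.475) ≈ 1.2145,  v_1 = u/||u|| ≈ (0, 0.982, 0.1891) (||v_1|| = 1).

λ_1 = 9.1926,  λ_2 = 8,  λ_3 = 3.8074;  v_1 ≈ (0, 0.982, 0.1891)


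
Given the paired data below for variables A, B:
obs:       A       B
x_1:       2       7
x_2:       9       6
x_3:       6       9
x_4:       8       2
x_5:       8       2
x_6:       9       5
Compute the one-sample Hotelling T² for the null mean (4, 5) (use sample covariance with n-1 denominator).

Step 1 — sample mean vector:
  mean(A) = (2 + 9 + 6 + 8 + 8 + 9) / 6 = 42/6 = 7
  mean(B) = (7 + 6 + 9 + 2 + 2 + 5) / 6 = 31/6 = 5.1667
  x̄ = (7, 5.1667),  deviation x̄ - mu_0 = (7, 5.1667) - (4, 5) = (3, 0.1667).

Step 2 — sample covariance matrix, S[i,j] = (1/(n-1)) · Σ_k (x_{k,i} - mean_i) · (x_{k,j} - mean_j), divisor n-1 = 5:
  S[A,A] = ((-5)·(-5) + (2)·(2) + (-1)·(-1) + (1)·(1) + (1)·(1) + (2)·(2)) / 5 = 36/5 = 7.2
  S[A,B] = ((-5)·(1.8333) + (2)·(0.8333) + (-1)·(3.8333) + (1)·(-3.1667) + (1)·(-3.1667) + (2)·(-0.1667)) / 5 = -18/5 = -3.6
  S[B,B] = ((1.8333)·(1.8333) + (0.8333)·(0.8333) + (3.8333)·(3.8333) + (-3.1667)·(-3.1667) + (-3.1667)·(-3.1667) + (-0.1667)·(-0.1667)) / 5 = 38.8333/5 = 7.7667
  S = [[7.2, -3.6],
 [-3.6, 7.7667]].

Step 3 — invert S. det(S) = 7.2·7.7667 - (-3.6)² = 42.96.
  S^{-1} = (1/det) · [[d, -b], [-b, a]] = [[0.1808, 0.0838],
 [0.0838, 0.1676]].

Step 4 — quadratic form (x̄ - mu_0)^T · S^{-1} · (x̄ - mu_0):
  S^{-1} · (x̄ - mu_0) = (0.5563, 0.2793),
  (x̄ - mu_0)^T · [...] = (3)·(0.5563) + (0.1667)·(0.2793) = 1.7155.

Step 5 — scale by n: T² = 6 · 1.7155 = 10.2933.

T² ≈ 10.2933


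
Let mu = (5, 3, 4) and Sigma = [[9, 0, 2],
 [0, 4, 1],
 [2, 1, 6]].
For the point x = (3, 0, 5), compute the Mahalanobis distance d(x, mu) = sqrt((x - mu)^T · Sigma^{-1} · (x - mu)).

Step 1 — centre the observation: (x - mu) = (-2, -3, 1).

Step 2 — invert Sigma (cofactor / det for 3×3, or solve directly):
  Sigma^{-1} = [[0.1204, 0.0105, -0.0419],
 [0.0105, 0.2618, -0.0471],
 [-0.0419, -0.0471, 0.1885]].

Step 3 — form the quadratic (x - mu)^T · Sigma^{-1} · (x - mu):
  Sigma^{-1} · (x - mu) = (-0.3141, -0.8534, 0.4136).
  (x - mu)^T · [Sigma^{-1} · (x - mu)] = (-2)·(-0.3141) + (-3)·(-0.8534) + (1)·(0.4136) = 3.6021.

Step 4 — take square root: d = √(3.6021) ≈ 1.8979.

d(x, mu) = √(3.6021) ≈ 1.8979


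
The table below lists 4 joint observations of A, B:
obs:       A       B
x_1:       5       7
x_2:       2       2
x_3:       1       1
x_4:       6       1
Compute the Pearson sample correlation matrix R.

Step 1 — column means:
  mean(A) = (5 + 2 + 1 + 6) / 4 = 14/4 = 3.5
  mean(B) = (7 + 2 + 1 + 1) / 4 = 11/4 = 2.75

Step 2 — sample variances and covariances s[i,j] = (1/(n-1)) · Σ_k (x_{k,i} - mean_i) · (x_{k,j} - mean_j), with n-1 = 3:
  s[A,A] = ((1.5)·(1.5) + (-1.5)·(-1.5) + (-2.5)·(-2.5) + (2.5)·(2.5)) / 3 = 17/3 = 5.6667
  s[A,B] = ((1.5)·(4.25) + (-1.5)·(-0.75) + (-2.5)·(-1.75) + (2.5)·(-1.75)) / 3 = 7.5/3 = 2.5
  s[B,B] = ((4.25)·(4.25) + (-0.75)·(-0.75) + (-1.75)·(-1.75) + (-1.75)·(-1.75)) / 3 = 24.75/3 = 8.25
  Sample standard deviations s_i = √(s[i,i]):
  s(A) = √(5.6667) = 2.3805
  s(B) = √(8.25) = 2.8723

Step 3 — r_{ij} = s_{ij} / (s_i · s_j):
  r[A,A] = 1 (diagonal).
  r[A,B] = 2.5 / (2.3805 · 2.8723) = 2.5 / 6.8374 = 0.3656
  r[B,B] = 1 (diagonal).

R is symmetric with unit diagonal. Assembling:

R = [[1, 0.3656],
 [0.3656, 1]]


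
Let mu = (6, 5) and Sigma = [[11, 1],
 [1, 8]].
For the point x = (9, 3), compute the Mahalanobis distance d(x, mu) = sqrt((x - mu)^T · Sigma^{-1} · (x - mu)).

Step 1 — centre the observation: (x - mu) = (3, -2).

Step 2 — invert Sigma. det(Sigma) = 11·8 - (1)² = 87.
  Sigma^{-1} = (1/det) · [[d, -b], [-b, a]] = [[0.092, -0.0115],
 [-0.0115, 0.1264]].

Step 3 — form the quadratic (x - mu)^T · Sigma^{-1} · (x - mu):
  Sigma^{-1} · (x - mu) = (0.2989, -0.2874).
  (x - mu)^T · [Sigma^{-1} · (x - mu)] = (3)·(0.2989) + (-2)·(-0.2874) = 1.4713.

Step 4 — take square root: d = √(1.4713) ≈ 1.213.

d(x, mu) = √(1.4713) ≈ 1.213


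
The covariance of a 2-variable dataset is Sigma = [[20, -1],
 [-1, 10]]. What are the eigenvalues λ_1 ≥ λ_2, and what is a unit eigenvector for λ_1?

Step 1 — characteristic polynomial of 2×2 Sigma:
  det(Sigma - λI) = λ² - trace · λ + det = 0.
  trace = 20 + 10 = 30, det = 20·10 - (-1)² = 199.
Step 2 — discriminant:
  Δ = trace² - 4·det = 900 - 796 = 104.
Step 3 — eigenvalues:
  λ = (trace ± √Δ)/2 = (30 ± 10.198)/2,
  λ_1 = 20.099,  λ_2 = 9.901.

Step 4 — unit eigenvector for λ_1: solve (Sigma - λ_1 I)v = 0. First row:
  (20 - 20.099)·v_x + (-1)·v_y = 0, i.e. (-0.099)·v_x + (-1)·v_y = 0,
  so v ∝ (b, λ_1 - a) = (-1, 0.099); multiply by -1 so the first entry is positive: u = (1, -0.099).
  ||u|| = √((1)² + (-0.099)²) = √(1.0098) ≈ 1.0049,
  v_1 = u/||u|| ≈ (0.9951, -0.0985) (||v_1|| = 1).

λ_1 = 20.099,  λ_2 = 9.901;  v_1 ≈ (0.9951, -0.0985)


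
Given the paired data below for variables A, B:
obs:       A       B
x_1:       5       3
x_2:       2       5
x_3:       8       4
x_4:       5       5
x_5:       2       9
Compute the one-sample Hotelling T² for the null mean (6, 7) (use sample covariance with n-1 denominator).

Step 1 — sample mean vector:
  mean(A) = (5 + 2 + 8 + 5 + 2) / 5 = 22/5 = 4.4
  mean(B) = (3 + 5 + 4 + 5 + 9) / 5 = 26/5 = 5.2
  x̄ = (4.4, 5.2),  deviation x̄ - mu_0 = (4.4, 5.2) - (6, 7) = (-1.6, -1.8).

Step 2 — sample covariance matrix, S[i,j] = (1/(n-1)) · Σ_k (x_{k,i} - mean_i) · (x_{k,j} - mean_j), divisor n-1 = 4:
  S[A,A] = ((0.6)·(0.6) + (-2.4)·(-2.4) + (3.6)·(3.6) + (0.6)·(0.6) + (-2.4)·(-2.4)) / 4 = 25.2/4 = 6.3
  S[A,B] = ((0.6)·(-2.2) + (-2.4)·(-0.2) + (3.6)·(-1.2) + (0.6)·(-0.2) + (-2.4)·(3.8)) / 4 = -14.4/4 = -3.6
  S[B,B] = ((-2.2)·(-2.2) + (-0.2)·(-0.2) + (-1.2)·(-1.2) + (-0.2)·(-0.2) + (3.8)·(3.8)) / 4 = 20.8/4 = 5.2
  S = [[6.3, -3.6],
 [-3.6, 5.2]].

Step 3 — invert S. det(S) = 6.3·5.2 - (-3.6)² = 19.8.
  S^{-1} = (1/det) · [[d, -b], [-b, a]] = [[0.2626, 0.1818],
 [0.1818, 0.3182]].

Step 4 — quadratic form (x̄ - mu_0)^T · S^{-1} · (x̄ - mu_0):
  S^{-1} · (x̄ - mu_0) = (-0.7475, -0.8636),
  (x̄ - mu_0)^T · [...] = (-1.6)·(-0.7475) + (-1.8)·(-0.8636) = 2.7505.

Step 5 — scale by n: T² = 5 · 2.7505 = 13.7525.

T² ≈ 13.7525


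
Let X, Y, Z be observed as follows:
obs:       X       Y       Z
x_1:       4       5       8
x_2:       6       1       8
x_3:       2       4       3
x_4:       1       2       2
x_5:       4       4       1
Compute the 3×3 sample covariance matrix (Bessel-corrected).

Step 1 — column means:
  mean(X) = (4 + 6 + 2 + 1 + 4) / 5 = 17/5 = 3.4
  mean(Y) = (5 + 1 + 4 + 2 + 4) / 5 = 16/5 = 3.2
  mean(Z) = (8 + 8 + 3 + 2 + 1) / 5 = 22/5 = 4.4

Step 2 — sample covariance S[i,j] = (1/(n-1)) · Σ_k (x_{k,i} - mean_i) · (x_{k,j} - mean_j), with n-1 = 4.
  S[X,X] = ((0.6)·(0.6) + (2.6)·(2.6) + (-1.4)·(-1.4) + (-2.4)·(-2.4) + (0.6)·(0.6)) / 4 = 15.2/4 = 3.8
  S[X,Y] = ((0.6)·(1.8) + (2.6)·(-2.2) + (-1.4)·(0.8) + (-2.4)·(-1.2) + (0.6)·(0.8)) / 4 = -2.4/4 = -0.6
  S[X,Z] = ((0.6)·(3.6) + (2.6)·(3.6) + (-1.4)·(-1.4) + (-2.4)·(-2.4) + (0.6)·(-3.4)) / 4 = 17.2/4 = 4.3
  S[Y,Y] = ((1.8)·(1.8) + (-2.2)·(-2.2) + (0.8)·(0.8) + (-1.2)·(-1.2) + (0.8)·(0.8)) / 4 = 10.8/4 = 2.7
  S[Y,Z] = ((1.8)·(3.6) + (-2.2)·(3.6) + (0.8)·(-1.4) + (-1.2)·(-2.4) + (0.8)·(-3.4)) / 4 = -2.4/4 = -0.6
  S[Z,Z] = ((3.6)·(3.6) + (3.6)·(3.6) + (-1.4)·(-1.4) + (-2.4)·(-2.4) + (-3.4)·(-3.4)) / 4 = 45.2/4 = 11.3

S is symmetric (S[j,i] = S[i,j]). Assembling:

S = [[3.8, -0.6, 4.3],
 [-0.6, 2.7, -0.6],
 [4.3, -0.6, 11.3]]


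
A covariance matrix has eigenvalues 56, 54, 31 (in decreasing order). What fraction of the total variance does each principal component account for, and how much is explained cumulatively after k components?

Step 1 — total variance = trace(Sigma) = Σ λ_i = 56 + 54 + 31 = 141.

Step 2 — fraction explained by component i = λ_i / Σ λ:
  PC1: 56/141 = 0.3972
  PC2: 54/141 = 0.383
  PC3: 31/141 = 0.2199

Step 3 — cumulative fraction after k components = (λ_1 + ... + λ_k) / Σ λ:
  k = 1: 56/141 = 0.3972
  k = 2: (56 + 54)/141 = 110/141 = 0.7801
  k = 3: (56 + 54 + 31)/141 = 141/141 = 1

Summary (fraction, with percent):

explained: PC1 0.3972 (39.72%), PC2 0.383 (38.3%), PC3 0.2199 (21.99%);  cumulative: 0.3972, 0.7801, 1


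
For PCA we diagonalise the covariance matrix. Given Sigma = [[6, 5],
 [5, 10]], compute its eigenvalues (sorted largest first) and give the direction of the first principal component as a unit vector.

Step 1 — characteristic polynomial of 2×2 Sigma:
  det(Sigma - λI) = λ² - trace · λ + det = 0.
  trace = 6 + 10 = 16, det = 6·10 - (5)² = 35.
Step 2 — discriminant:
  Δ = trace² - 4·det = 256 - 140 = 116.
Step 3 — eigenvalues:
  λ = (trace ± √Δ)/2 = (16 ± 10.7703)/2,
  λ_1 = 13.3852,  λ_2 = 2.6148.

Step 4 — unit eigenvector for λ_1: solve (Sigma - λ_1 I)v = 0. First row:
  (6 - 13.3852)·v_x + (5)·v_y = 0, i.e. (-7.3852)·v_x + (5)·v_y = 0,
  so v ∝ (b, λ_1 - a) = (5, 7.3852) = u.
  ||u|| = √((5)² + (7.3852)²) = √(79.5407) ≈ 8.9186,
  v_1 = u/||u|| ≈ (0.5606, 0.8281) (||v_1|| = 1).

λ_1 = 13.3852,  λ_2 = 2.6148;  v_1 ≈ (0.5606, 0.8281)


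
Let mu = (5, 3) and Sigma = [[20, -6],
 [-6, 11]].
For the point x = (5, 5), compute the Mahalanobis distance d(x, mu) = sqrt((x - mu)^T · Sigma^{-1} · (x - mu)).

Step 1 — centre the observation: (x - mu) = (0, 2).

Step 2 — invert Sigma. det(Sigma) = 20·11 - (-6)² = 184.
  Sigma^{-1} = (1/det) · [[d, -b], [-b, a]] = [[0.0598, 0.0326],
 [0.0326, 0.1087]].

Step 3 — form the quadratic (x - mu)^T · Sigma^{-1} · (x - mu):
  Sigma^{-1} · (x - mu) = (0.0652, 0.2174).
  (x - mu)^T · [Sigma^{-1} · (x - mu)] = (0)·(0.0652) + (2)·(0.2174) = 0.4348.

Step 4 — take square root: d = √(0.4348) ≈ 0.6594.

d(x, mu) = √(0.4348) ≈ 0.6594


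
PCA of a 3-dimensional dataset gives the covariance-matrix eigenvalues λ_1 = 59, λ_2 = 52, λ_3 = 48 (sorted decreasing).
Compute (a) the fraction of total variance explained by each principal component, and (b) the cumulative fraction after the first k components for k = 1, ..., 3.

Step 1 — total variance = trace(Sigma) = Σ λ_i = 59 + 52 + 48 = 159.

Step 2 — fraction explained by component i = λ_i / Σ λ:
  PC1: 59/159 = 0.3711
  PC2: 52/159 = 0.327
  PC3: 48/159 = 0.3019

Step 3 — cumulative fraction after k components = (λ_1 + ... + λ_k) / Σ λ:
  k = 1: 59/159 = 0.3711
  k = 2: (59 + 52)/159 = 111/159 = 0.6981
  k = 3: (59 + 52 + 48)/159 = 159/159 = 1

Summary (fraction, with percent):

explained: PC1 0.3711 (37.11%), PC2 0.327 (32.7%), PC3 0.3019 (30.19%);  cumulative: 0.3711, 0.6981, 1


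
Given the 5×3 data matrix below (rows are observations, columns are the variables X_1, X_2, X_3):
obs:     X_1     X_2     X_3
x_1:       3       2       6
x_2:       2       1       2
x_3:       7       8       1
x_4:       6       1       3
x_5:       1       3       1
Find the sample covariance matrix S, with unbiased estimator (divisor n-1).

Step 1 — column means:
  mean(X_1) = (3 + 2 + 7 + 6 + 1) / 5 = 19/5 = 3.8
  mean(X_2) = (2 + 1 + 8 + 1 + 3) / 5 = 15/5 = 3
  mean(X_3) = (6 + 2 + 1 + 3 + 1) / 5 = 13/5 = 2.6

Step 2 — sample covariance S[i,j] = (1/(n-1)) · Σ_k (x_{k,i} - mean_i) · (x_{k,j} - mean_j), with n-1 = 4.
  S[X_1,X_1] = ((-0.8)·(-0.8) + (-1.8)·(-1.8) + (3.2)·(3.2) + (2.2)·(2.2) + (-2.8)·(-2.8)) / 4 = 26.8/4 = 6.7
  S[X_1,X_2] = ((-0.8)·(-1) + (-1.8)·(-2) + (3.2)·(5) + (2.2)·(-2) + (-2.8)·(0)) / 4 = 16/4 = 4
  S[X_1,X_3] = ((-0.8)·(3.4) + (-1.8)·(-0.6) + (3.2)·(-1.6) + (2.2)·(0.4) + (-2.8)·(-1.6)) / 4 = -1.4/4 = -0.35
  S[X_2,X_2] = ((-1)·(-1) + (-2)·(-2) + (5)·(5) + (-2)·(-2) + (0)·(0)) / 4 = 34/4 = 8.5
  S[X_2,X_3] = ((-1)·(3.4) + (-2)·(-0.6) + (5)·(-1.6) + (-2)·(0.4) + (0)·(-1.6)) / 4 = -11/4 = -2.75
  S[X_3,X_3] = ((3.4)·(3.4) + (-0.6)·(-0.6) + (-1.6)·(-1.6) + (0.4)·(0.4) + (-1.6)·(-1.6)) / 4 = 17.2/4 = 4.3

S is symmetric (S[j,i] = S[i,j]). Assembling:

S = [[6.7, 4, -0.35],
 [4, 8.5, -2.75],
 [-0.35, -2.75, 4.3]]


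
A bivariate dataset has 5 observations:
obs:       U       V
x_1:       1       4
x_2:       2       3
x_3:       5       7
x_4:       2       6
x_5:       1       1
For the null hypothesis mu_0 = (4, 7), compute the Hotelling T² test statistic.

Step 1 — sample mean vector:
  mean(U) = (1 + 2 + 5 + 2 + 1) / 5 = 11/5 = 2.2
  mean(V) = (4 + 3 + 7 + 6 + 1) / 5 = 21/5 = 4.2
  x̄ = (2.2, 4.2),  deviation x̄ - mu_0 = (2.2, 4.2) - (4, 7) = (-1.8, -2.8).

Step 2 — sample covariance matrix, S[i,j] = (1/(n-1)) · Σ_k (x_{k,i} - mean_i) · (x_{k,j} - mean_j), divisor n-1 = 4:
  S[U,U] = ((-1.2)·(-1.2) + (-0.2)·(-0.2) + (2.8)·(2.8) + (-0.2)·(-0.2) + (-1.2)·(-1.2)) / 4 = 10.8/4 = 2.7
  S[U,V] = ((-1.2)·(-0.2) + (-0.2)·(-1.2) + (2.8)·(2.8) + (-0.2)·(1.8) + (-1.2)·(-3.2)) / 4 = 11.8/4 = 2.95
  S[V,V] = ((-0.2)·(-0.2) + (-1.2)·(-1.2) + (2.8)·(2.8) + (1.8)·(1.8) + (-3.2)·(-3.2)) / 4 = 22.8/4 = 5.7
  S = [[2.7, 2.95],
 [2.95, 5.7]].

Step 3 — invert S. det(S) = 2.7·5.7 - (2.95)² = 6.6875.
  S^{-1} = (1/det) · [[d, -b], [-b, a]] = [[0.8523, -0.4411],
 [-0.4411, 0.4037]].

Step 4 — quadratic form (x̄ - mu_0)^T · S^{-1} · (x̄ - mu_0):
  S^{-1} · (x̄ - mu_0) = (-0.2991, -0.3364),
  (x̄ - mu_0)^T · [...] = (-1.8)·(-0.2991) + (-2.8)·(-0.3364) = 1.4804.

Step 5 — scale by n: T² = 5 · 1.4804 = 7.4019.

T² ≈ 7.4019


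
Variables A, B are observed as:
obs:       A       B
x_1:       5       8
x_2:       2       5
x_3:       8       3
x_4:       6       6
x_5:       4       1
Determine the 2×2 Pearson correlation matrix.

Step 1 — column means:
  mean(A) = (5 + 2 + 8 + 6 + 4) / 5 = 25/5 = 5
  mean(B) = (8 + 5 + 3 + 6 + 1) / 5 = 23/5 = 4.6

Step 2 — sample variances and covariances s[i,j] = (1/(n-1)) · Σ_k (x_{k,i} - mean_i) · (x_{k,j} - mean_j), with n-1 = 4:
  s[A,A] = ((0)·(0) + (-3)·(-3) + (3)·(3) + (1)·(1) + (-1)·(-1)) / 4 = 20/4 = 5
  s[A,B] = ((0)·(3.4) + (-3)·(0.4) + (3)·(-1.6) + (1)·(1.4) + (-1)·(-3.6)) / 4 = -1/4 = -0.25
  s[B,B] = ((3.4)·(3.4) + (0.4)·(0.4) + (-1.6)·(-1.6) + (1.4)·(1.4) + (-3.6)·(-3.6)) / 4 = 29.2/4 = 7.3
  Sample standard deviations s_i = √(s[i,i]):
  s(A) = √(5) = 2.2361
  s(B) = √(7.3) = 2.7019

Step 3 — r_{ij} = s_{ij} / (s_i · s_j):
  r[A,A] = 1 (diagonal).
  r[A,B] = -0.25 / (2.2361 · 2.7019) = -0.25 / 6.0415 = -0.0414
  r[B,B] = 1 (diagonal).

R is symmetric with unit diagonal. Assembling:

R = [[1, -0.0414],
 [-0.0414, 1]]


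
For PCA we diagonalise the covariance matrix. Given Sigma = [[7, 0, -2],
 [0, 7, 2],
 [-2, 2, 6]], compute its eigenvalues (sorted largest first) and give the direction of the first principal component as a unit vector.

Step 1 — characteristic polynomial p(λ) = det(λI - Sigma) = λ³ - tr·λ² + c_1·λ - det, where tr = trace, c_1 = sum of the principal 2×2 minors, det = det(Sigma):
  tr = 7 + 7 + 6 = 20,
  c_1 = (7·7 - (0)²) + (7·6 - (-2)²) + (7·6 - (2)²) = 49 + 38 + 38 = 125,
  det = 7·(7·6 - (2)²) - (0)·((0)·6 - (2)·(-2)) + (-2)·((0)·(2) - 7·(-2)) = 7·(38) - (0)·(4) + (-2)·(14) = 238.
  So p(λ) = λ³ - 20λ² + 125λ - 238.
Step 2 — look for an integer root (rational root theorem: any rational root is an integer divisor of 238). Testing λ = 7:
  p(7) = 343 - 980 + 875 - 238 = 0  ✓
  Dividing out (λ - 7): p(λ) = (λ - 7)(λ² - 13λ + 34).
Step 3 — remaining eigenvalues from the quadratic λ² - 13λ + 34 = 0:
  Δ = 13² - 4·34 = 169 - 136 = 33,  λ = (13 ± √33)/2 = (13 ± 5.7446)/2 ≈ 9.3723 or 3.6277.
  Sorted: λ_1 = 9.3723,  λ_2 = 7,  λ_3 = 3.6277  (check: sum = 20 = tr ✓).

Step 4 — unit eigenvector for λ_1 ≈ 9.3723: v spans the null space of (Sigma - λ_1 I), whose rows are
  r_1 = (-2.3723, 0, -2),  r_2 = (0, -2.3723, 2),  r_3 = (-2, 2, -3.3723).
  v is orthogonal to every row, so take v ∝ r_1 × r_2 = ((0)·(2) - (-2)·(-2.3723), (-2)·(0) - (-2.3723)·(2), (-2.3723)·(-2.3723) - (0)·(0)) ≈ (-4.7446, 4.7446, 5.6277).
  Rescale (multiply by -1 so the first nonzero entry is positive): u = (4.7446, -4.7446, -5.6277).
  ||u|| = √((4.7446)² + (-4.7446)² + (-5.6277)²) = √(76.693) ≈ 8.7575,  v_1 = u/||u|| ≈ (0.5418, -0.5418, -0.6426) (||v_1|| = 1).

λ_1 = 9.3723,  λ_2 = 7,  λ_3 = 3.6277;  v_1 ≈ (0.5418, -0.5418, -0.6426)


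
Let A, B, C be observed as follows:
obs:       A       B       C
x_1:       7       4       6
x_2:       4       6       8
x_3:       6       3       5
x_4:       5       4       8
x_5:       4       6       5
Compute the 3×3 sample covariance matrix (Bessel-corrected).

Step 1 — column means:
  mean(A) = (7 + 4 + 6 + 5 + 4) / 5 = 26/5 = 5.2
  mean(B) = (4 + 6 + 3 + 4 + 6) / 5 = 23/5 = 4.6
  mean(C) = (6 + 8 + 5 + 8 + 5) / 5 = 32/5 = 6.4

Step 2 — sample covariance S[i,j] = (1/(n-1)) · Σ_k (x_{k,i} - mean_i) · (x_{k,j} - mean_j), with n-1 = 4.
  S[A,A] = ((1.8)·(1.8) + (-1.2)·(-1.2) + (0.8)·(0.8) + (-0.2)·(-0.2) + (-1.2)·(-1.2)) / 4 = 6.8/4 = 1.7
  S[A,B] = ((1.8)·(-0.6) + (-1.2)·(1.4) + (0.8)·(-1.6) + (-0.2)·(-0.6) + (-1.2)·(1.4)) / 4 = -5.6/4 = -1.4
  S[A,C] = ((1.8)·(-0.4) + (-1.2)·(1.6) + (0.8)·(-1.4) + (-0.2)·(1.6) + (-1.2)·(-1.4)) / 4 = -2.4/4 = -0.6
  S[B,B] = ((-0.6)·(-0.6) + (1.4)·(1.4) + (-1.6)·(-1.6) + (-0.6)·(-0.6) + (1.4)·(1.4)) / 4 = 7.2/4 = 1.8
  S[B,C] = ((-0.6)·(-0.4) + (1.4)·(1.6) + (-1.6)·(-1.4) + (-0.6)·(1.6) + (1.4)·(-1.4)) / 4 = 1.8/4 = 0.45
  S[C,C] = ((-0.4)·(-0.4) + (1.6)·(1.6) + (-1.4)·(-1.4) + (1.6)·(1.6) + (-1.4)·(-1.4)) / 4 = 9.2/4 = 2.3

S is symmetric (S[j,i] = S[i,j]). Assembling:

S = [[1.7, -1.4, -0.6],
 [-1.4, 1.8, 0.45],
 [-0.6, 0.45, 2.3]]


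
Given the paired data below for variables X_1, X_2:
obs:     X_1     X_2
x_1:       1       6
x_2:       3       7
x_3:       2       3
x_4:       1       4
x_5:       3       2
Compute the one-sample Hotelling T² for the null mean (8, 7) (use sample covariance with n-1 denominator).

Step 1 — sample mean vector:
  mean(X_1) = (1 + 3 + 2 + 1 + 3) / 5 = 10/5 = 2
  mean(X_2) = (6 + 7 + 3 + 4 + 2) / 5 = 22/5 = 4.4
  x̄ = (2, 4.4),  deviation x̄ - mu_0 = (2, 4.4) - (8, 7) = (-6, -2.6).

Step 2 — sample covariance matrix, S[i,j] = (1/(n-1)) · Σ_k (x_{k,i} - mean_i) · (x_{k,j} - mean_j), divisor n-1 = 4:
  S[X_1,X_1] = ((-1)·(-1) + (1)·(1) + (0)·(0) + (-1)·(-1) + (1)·(1)) / 4 = 4/4 = 1
  S[X_1,X_2] = ((-1)·(1.6) + (1)·(2.6) + (0)·(-1.4) + (-1)·(-0.4) + (1)·(-2.4)) / 4 = -1/4 = -0.25
  S[X_2,X_2] = ((1.6)·(1.6) + (2.6)·(2.6) + (-1.4)·(-1.4) + (-0.4)·(-0.4) + (-2.4)·(-2.4)) / 4 = 17.2/4 = 4.3
  S = [[1, -0.25],
 [-0.25, 4.3]].

Step 3 — invert S. det(S) = 1·4.3 - (-0.25)² = 4.2375.
  S^{-1} = (1/det) · [[d, -b], [-b, a]] = [[1.0147, 0.059],
 [0.059, 0.236]].

Step 4 — quadratic form (x̄ - mu_0)^T · S^{-1} · (x̄ - mu_0):
  S^{-1} · (x̄ - mu_0) = (-6.2419, -0.9676),
  (x̄ - mu_0)^T · [...] = (-6)·(-6.2419) + (-2.6)·(-0.9676) = 39.967.

Step 5 — scale by n: T² = 5 · 39.967 = 199.8348.

T² ≈ 199.8348


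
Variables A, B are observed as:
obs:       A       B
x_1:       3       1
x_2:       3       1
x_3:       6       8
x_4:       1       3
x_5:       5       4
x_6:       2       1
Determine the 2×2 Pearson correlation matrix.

Step 1 — column means:
  mean(A) = (3 + 3 + 6 + 1 + 5 + 2) / 6 = 20/6 = 3.3333
  mean(B) = (1 + 1 + 8 + 3 + 4 + 1) / 6 = 18/6 = 3

Step 2 — sample variances and covariances s[i,j] = (1/(n-1)) · Σ_k (x_{k,i} - mean_i) · (x_{k,j} - mean_j), with n-1 = 5:
  s[A,A] = ((-0.3333)·(-0.3333) + (-0.3333)·(-0.3333) + (2.6667)·(2.6667) + (-2.3333)·(-2.3333) + (1.6667)·(1.6667) + (-1.3333)·(-1.3333)) / 5 = 17.3333/5 = 3.4667
  s[A,B] = ((-0.3333)·(-2) + (-0.3333)·(-2) + (2.6667)·(5) + (-2.3333)·(0) + (1.6667)·(1) + (-1.3333)·(-2)) / 5 = 19/5 = 3.8
  s[B,B] = ((-2)·(-2) + (-2)·(-2) + (5)·(5) + (0)·(0) + (1)·(1) + (-2)·(-2)) / 5 = 38/5 = 7.6
  Sample standard deviations s_i = √(s[i,i]):
  s(A) = √(3.4667) = 1.8619
  s(B) = √(7.6) = 2.7568

Step 3 — r_{ij} = s_{ij} / (s_i · s_j):
  r[A,A] = 1 (diagonal).
  r[A,B] = 3.8 / (1.8619 · 2.7568) = 3.8 / 5.1329 = 0.7403
  r[B,B] = 1 (diagonal).

R is symmetric with unit diagonal. Assembling:

R = [[1, 0.7403],
 [0.7403, 1]]


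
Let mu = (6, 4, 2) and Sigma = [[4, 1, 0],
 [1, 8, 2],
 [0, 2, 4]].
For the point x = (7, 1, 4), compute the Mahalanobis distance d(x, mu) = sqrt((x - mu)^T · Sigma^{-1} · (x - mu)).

Step 1 — centre the observation: (x - mu) = (1, -3, 2).

Step 2 — invert Sigma (cofactor / det for 3×3, or solve directly):
  Sigma^{-1} = [[0.2593, -0.037, 0.0185],
 [-0.037, 0.1481, -0.0741],
 [0.0185, -0.0741, 0.287]].

Step 3 — form the quadratic (x - mu)^T · Sigma^{-1} · (x - mu):
  Sigma^{-1} · (x - mu) = (0.4074, -0.6296, 0.8148).
  (x - mu)^T · [Sigma^{-1} · (x - mu)] = (1)·(0.4074) + (-3)·(-0.6296) + (2)·(0.8148) = 3.9259.

Step 4 — take square root: d = √(3.9259) ≈ 1.9814.

d(x, mu) = √(3.9259) ≈ 1.9814


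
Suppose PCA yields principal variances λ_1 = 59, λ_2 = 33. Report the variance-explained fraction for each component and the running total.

Step 1 — total variance = trace(Sigma) = Σ λ_i = 59 + 33 = 92.

Step 2 — fraction explained by component i = λ_i / Σ λ:
  PC1: 59/92 = 0.6413
  PC2: 33/92 = 0.3587

Step 3 — cumulative fraction after k components = (λ_1 + ... + λ_k) / Σ λ:
  k = 1: 59/92 = 0.6413
  k = 2: (59 + 33)/92 = 92/92 = 1

Summary (fraction, with percent):

explained: PC1 0.6413 (64.13%), PC2 0.3587 (35.87%);  cumulative: 0.6413, 1


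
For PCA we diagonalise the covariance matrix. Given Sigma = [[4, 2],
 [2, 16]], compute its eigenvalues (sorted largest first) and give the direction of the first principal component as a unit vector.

Step 1 — characteristic polynomial of 2×2 Sigma:
  det(Sigma - λI) = λ² - trace · λ + det = 0.
  trace = 4 + 16 = 20, det = 4·16 - (2)² = 60.
Step 2 — discriminant:
  Δ = trace² - 4·det = 400 - 240 = 160.
Step 3 — eigenvalues:
  λ = (trace ± √Δ)/2 = (20 ± 12.6491)/2,
  λ_1 = 16.3246,  λ_2 = 3.6754.

Step 4 — unit eigenvector for λ_1: solve (Sigma - λ_1 I)v = 0. First row:
  (4 - 16.3246)·v_x + (2)·v_y = 0, i.e. (-12.3246)·v_x + (2)·v_y = 0,
  so v ∝ (b, λ_1 - a) = (2, 12.3246) = u.
  ||u|| = √((2)² + (12.3246)²) = √(155.8947) ≈ 12.4858,
  v_1 = u/||u|| ≈ (0.1602, 0.9871) (||v_1|| = 1).

λ_1 = 16.3246,  λ_2 = 3.6754;  v_1 ≈ (0.1602, 0.9871)


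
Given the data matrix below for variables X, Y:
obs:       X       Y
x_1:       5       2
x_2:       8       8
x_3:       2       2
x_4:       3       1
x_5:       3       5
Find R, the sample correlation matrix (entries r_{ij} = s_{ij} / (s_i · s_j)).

Step 1 — column means:
  mean(X) = (5 + 8 + 2 + 3 + 3) / 5 = 21/5 = 4.2
  mean(Y) = (2 + 8 + 2 + 1 + 5) / 5 = 18/5 = 3.6

Step 2 — sample variances and covariances s[i,j] = (1/(n-1)) · Σ_k (x_{k,i} - mean_i) · (x_{k,j} - mean_j), with n-1 = 4:
  s[X,X] = ((0.8)·(0.8) + (3.8)·(3.8) + (-2.2)·(-2.2) + (-1.2)·(-1.2) + (-1.2)·(-1.2)) / 4 = 22.8/4 = 5.7
  s[X,Y] = ((0.8)·(-1.6) + (3.8)·(4.4) + (-2.2)·(-1.6) + (-1.2)·(-2.6) + (-1.2)·(1.4)) / 4 = 20.4/4 = 5.1
  s[Y,Y] = ((-1.6)·(-1.6) + (4.4)·(4.4) + (-1.6)·(-1.6) + (-2.6)·(-2.6) + (1.4)·(1.4)) / 4 = 33.2/4 = 8.3
  Sample standard deviations s_i = √(s[i,i]):
  s(X) = √(5.7) = 2.3875
  s(Y) = √(8.3) = 2.881

Step 3 — r_{ij} = s_{ij} / (s_i · s_j):
  r[X,X] = 1 (diagonal).
  r[X,Y] = 5.1 / (2.3875 · 2.881) = 5.1 / 6.8782 = 0.7415
  r[Y,Y] = 1 (diagonal).

R is symmetric with unit diagonal. Assembling:

R = [[1, 0.7415],
 [0.7415, 1]]


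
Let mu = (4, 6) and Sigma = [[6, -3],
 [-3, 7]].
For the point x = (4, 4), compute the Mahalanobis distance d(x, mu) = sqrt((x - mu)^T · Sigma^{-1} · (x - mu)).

Step 1 — centre the observation: (x - mu) = (0, -2).

Step 2 — invert Sigma. det(Sigma) = 6·7 - (-3)² = 33.
  Sigma^{-1} = (1/det) · [[d, -b], [-b, a]] = [[0.2121, 0.0909],
 [0.0909, 0.1818]].

Step 3 — form the quadratic (x - mu)^T · Sigma^{-1} · (x - mu):
  Sigma^{-1} · (x - mu) = (-0.1818, -0.3636).
  (x - mu)^T · [Sigma^{-1} · (x - mu)] = (0)·(-0.1818) + (-2)·(-0.3636) = 0.7273.

Step 4 — take square root: d = √(0.7273) ≈ 0.8528.

d(x, mu) = √(0.7273) ≈ 0.8528


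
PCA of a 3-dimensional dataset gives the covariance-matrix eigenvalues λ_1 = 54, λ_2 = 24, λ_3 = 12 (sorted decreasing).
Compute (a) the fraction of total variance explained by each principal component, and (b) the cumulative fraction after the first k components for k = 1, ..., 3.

Step 1 — total variance = trace(Sigma) = Σ λ_i = 54 + 24 + 12 = 90.

Step 2 — fraction explained by component i = λ_i / Σ λ:
  PC1: 54/90 = 0.6
  PC2: 24/90 = 0.2667
  PC3: 12/90 = 0.1333

Step 3 — cumulative fraction after k components = (λ_1 + ... + λ_k) / Σ λ:
  k = 1: 54/90 = 0.6
  k = 2: (54 + 24)/90 = 78/90 = 0.8667
  k = 3: (54 + 24 + 12)/90 = 90/90 = 1

Summary (fraction, with percent):

explained: PC1 0.6 (60%), PC2 0.2667 (26.67%), PC3 0.1333 (13.33%);  cumulative: 0.6, 0.8667, 1


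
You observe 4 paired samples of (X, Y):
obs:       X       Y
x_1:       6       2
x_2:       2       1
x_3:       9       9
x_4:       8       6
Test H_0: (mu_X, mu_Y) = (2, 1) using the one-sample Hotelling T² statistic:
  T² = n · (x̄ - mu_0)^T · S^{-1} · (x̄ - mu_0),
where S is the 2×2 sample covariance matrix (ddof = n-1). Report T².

Step 1 — sample mean vector:
  mean(X) = (6 + 2 + 9 + 8) / 4 = 25/4 = 6.25
  mean(Y) = (2 + 1 + 9 + 6) / 4 = 18/4 = 4.5
  x̄ = (6.25, 4.5),  deviation x̄ - mu_0 = (6.25, 4.5) - (2, 1) = (4.25, 3.5).

Step 2 — sample covariance matrix, S[i,j] = (1/(n-1)) · Σ_k (x_{k,i} - mean_i) · (x_{k,j} - mean_j), divisor n-1 = 3:
  S[X,X] = ((-0.25)·(-0.25) + (-4.25)·(-4.25) + (2.75)·(2.75) + (1.75)·(1.75)) / 3 = 28.75/3 = 9.5833
  S[X,Y] = ((-0.25)·(-2.5) + (-4.25)·(-3.5) + (2.75)·(4.5) + (1.75)·(1.5)) / 3 = 30.5/3 = 10.1667
  S[Y,Y] = ((-2.5)·(-2.5) + (-3.5)·(-3.5) + (4.5)·(4.5) + (1.5)·(1.5)) / 3 = 41/3 = 13.6667
  S = [[9.5833, 10.1667],
 [10.1667, 13.6667]].

Step 3 — invert S. det(S) = 9.5833·13.6667 - (10.1667)² = 27.6111.
  S^{-1} = (1/det) · [[d, -b], [-b, a]] = [[0.495, -0.3682],
 [-0.3682, 0.3471]].

Step 4 — quadratic form (x̄ - mu_0)^T · S^{-1} · (x̄ - mu_0):
  S^{-1} · (x̄ - mu_0) = (0.8149, -0.3501),
  (x̄ - mu_0)^T · [...] = (4.25)·(0.8149) + (3.5)·(-0.3501) = 2.2379.

Step 5 — scale by n: T² = 4 · 2.2379 = 8.9517.

T² ≈ 8.9517


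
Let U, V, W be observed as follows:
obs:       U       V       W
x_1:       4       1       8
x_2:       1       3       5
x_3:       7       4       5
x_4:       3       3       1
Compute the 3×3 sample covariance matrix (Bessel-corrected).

Step 1 — column means:
  mean(U) = (4 + 1 + 7 + 3) / 4 = 15/4 = 3.75
  mean(V) = (1 + 3 + 4 + 3) / 4 = 11/4 = 2.75
  mean(W) = (8 + 5 + 5 + 1) / 4 = 19/4 = 4.75

Step 2 — sample covariance S[i,j] = (1/(n-1)) · Σ_k (x_{k,i} - mean_i) · (x_{k,j} - mean_j), with n-1 = 3.
  S[U,U] = ((0.25)·(0.25) + (-2.75)·(-2.75) + (3.25)·(3.25) + (-0.75)·(-0.75)) / 3 = 18.75/3 = 6.25
  S[U,V] = ((0.25)·(-1.75) + (-2.75)·(0.25) + (3.25)·(1.25) + (-0.75)·(0.25)) / 3 = 2.75/3 = 0.9167
  S[U,W] = ((0.25)·(3.25) + (-2.75)·(0.25) + (3.25)·(0.25) + (-0.75)·(-3.75)) / 3 = 3.75/3 = 1.25
  S[V,V] = ((-1.75)·(-1.75) + (0.25)·(0.25) + (1.25)·(1.25) + (0.25)·(0.25)) / 3 = 4.75/3 = 1.5833
  S[V,W] = ((-1.75)·(3.25) + (0.25)·(0.25) + (1.25)·(0.25) + (0.25)·(-3.75)) / 3 = -6.25/3 = -2.0833
  S[W,W] = ((3.25)·(3.25) + (0.25)·(0.25) + (0.25)·(0.25) + (-3.75)·(-3.75)) / 3 = 24.75/3 = 8.25

S is symmetric (S[j,i] = S[i,j]). Assembling:

S = [[6.25, 0.9167, 1.25],
 [0.9167, 1.5833, -2.0833],
 [1.25, -2.0833, 8.25]]


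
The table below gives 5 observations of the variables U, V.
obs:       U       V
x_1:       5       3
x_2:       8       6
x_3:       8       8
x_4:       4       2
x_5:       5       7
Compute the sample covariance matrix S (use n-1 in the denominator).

Step 1 — column means:
  mean(U) = (5 + 8 + 8 + 4 + 5) / 5 = 30/5 = 6
  mean(V) = (3 + 6 + 8 + 2 + 7) / 5 = 26/5 = 5.2

Step 2 — sample covariance S[i,j] = (1/(n-1)) · Σ_k (x_{k,i} - mean_i) · (x_{k,j} - mean_j), with n-1 = 4.
  S[U,U] = ((-1)·(-1) + (2)·(2) + (2)·(2) + (-2)·(-2) + (-1)·(-1)) / 4 = 14/4 = 3.5
  S[U,V] = ((-1)·(-2.2) + (2)·(0.8) + (2)·(2.8) + (-2)·(-3.2) + (-1)·(1.8)) / 4 = 14/4 = 3.5
  S[V,V] = ((-2.2)·(-2.2) + (0.8)·(0.8) + (2.8)·(2.8) + (-3.2)·(-3.2) + (1.8)·(1.8)) / 4 = 26.8/4 = 6.7

S is symmetric (S[j,i] = S[i,j]). Assembling:

S = [[3.5, 3.5],
 [3.5, 6.7]]


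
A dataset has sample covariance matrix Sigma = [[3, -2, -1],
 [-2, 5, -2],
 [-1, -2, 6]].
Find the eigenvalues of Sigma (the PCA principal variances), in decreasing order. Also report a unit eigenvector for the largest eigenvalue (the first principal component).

Step 1 — characteristic polynomial p(λ) = det(λI - Sigma) = λ³ - tr·λ² + c_1·λ - det, where tr = trace, c_1 = sum of the principal 2×2 minors, det = det(Sigma):
  tr = 3 + 5 + 6 = 14,
  c_1 = (3·5 - (-2)²) + (3·6 - (-1)²) + (5·6 - (-2)²) = 11 + 17 + 26 = 54,
  det = 3·(5·6 - (-2)²) - (-2)·((-2)·6 - (-2)·(-1)) + (-1)·((-2)·(-2) - 5·(-1)) = 3·(26) - (-2)·(-14) + (-1)·(9) = 41.
  So p(λ) = λ³ - 14λ² + 54λ - 41.
Step 2 — look for an integer root (rational root theorem: any rational root is an integer divisor of 41). Testing λ = 1:
  p(1) = 1 - 14 + 54 - 41 = 0  ✓
  Dividing out (λ - 1): p(λ) = (λ - 1)(λ² - 13λ + 41).
Step 3 — remaining eigenvalues from the quadratic λ² - 13λ + 41 = 0:
  Δ = 13² - 4·41 = 169 - 164 = 5,  λ = (13 ± √5)/2 = (13 ± 2.2361)/2 ≈ 7.618 or 5.382.
  Sorted: λ_1 = 7.618,  λ_2 = 5.382,  λ_3 = 1  (check: sum = 14 = tr ✓).

Step 4 — unit eigenvector for λ_1 ≈ 7.618: v spans the null space of (Sigma - λ_1 I), whose rows are
  r_1 = (-4.618, -2, -1),  r_2 = (-2, -2.618, -2),  r_3 = (-1, -2, -1.618).
  v is orthogonal to every row, so take v ∝ r_1 × r_2 = ((-2)·(-2) - (-1)·(-2.618), (-1)·(-2) - (-4.618)·(-2), (-4.618)·(-2.618) - (-2)·(-2)) ≈ (1.382, -7.2361, 8.0902).
  Let u = (1.382, -7.2361, 8.0902).
  ||u|| = √((1.382)² + (-7.2361)² + (8.0902)²) = √(119.7214) ≈ 10.9417,  v_1 = u/||u|| ≈ (0.1263, -0.6613, 0.7394) (||v_1|| = 1).

λ_1 = 7.618,  λ_2 = 5.382,  λ_3 = 1;  v_1 ≈ (0.1263, -0.6613, 0.7394)


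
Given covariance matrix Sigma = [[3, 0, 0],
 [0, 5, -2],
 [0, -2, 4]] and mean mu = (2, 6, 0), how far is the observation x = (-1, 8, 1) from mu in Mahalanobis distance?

Step 1 — centre the observation: (x - mu) = (-3, 2, 1).

Step 2 — invert Sigma (cofactor / det for 3×3, or solve directly):
  Sigma^{-1} = [[0.3333, 0, 0],
 [0, 0.25, 0.125],
 [0, 0.125, 0.3125]].

Step 3 — form the quadratic (x - mu)^T · Sigma^{-1} · (x - mu):
  Sigma^{-1} · (x - mu) = (-1, 0.625, 0.5625).
  (x - mu)^T · [Sigma^{-1} · (x - mu)] = (-3)·(-1) + (2)·(0.625) + (1)·(0.5625) = 4.8125.

Step 4 — take square root: d = √(4.8125) ≈ 2.1937.

d(x, mu) = √(4.8125) ≈ 2.1937


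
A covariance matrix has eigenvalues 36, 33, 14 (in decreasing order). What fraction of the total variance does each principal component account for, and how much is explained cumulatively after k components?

Step 1 — total variance = trace(Sigma) = Σ λ_i = 36 + 33 + 14 = 83.

Step 2 — fraction explained by component i = λ_i / Σ λ:
  PC1: 36/83 = 0.4337
  PC2: 33/83 = 0.3976
  PC3: 14/83 = 0.1687

Step 3 — cumulative fraction after k components = (λ_1 + ... + λ_k) / Σ λ:
  k = 1: 36/83 = 0.4337
  k = 2: (36 + 33)/83 = 69/83 = 0.8313
  k = 3: (36 + 33 + 14)/83 = 83/83 = 1

Summary (fraction, with percent):

explained: PC1 0.4337 (43.37%), PC2 0.3976 (39.76%), PC3 0.1687 (16.87%);  cumulative: 0.4337, 0.8313, 1


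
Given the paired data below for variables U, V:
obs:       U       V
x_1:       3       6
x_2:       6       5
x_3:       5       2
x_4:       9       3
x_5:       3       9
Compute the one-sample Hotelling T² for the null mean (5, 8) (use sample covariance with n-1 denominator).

Step 1 — sample mean vector:
  mean(U) = (3 + 6 + 5 + 9 + 3) / 5 = 26/5 = 5.2
  mean(V) = (6 + 5 + 2 + 3 + 9) / 5 = 25/5 = 5
  x̄ = (5.2, 5),  deviation x̄ - mu_0 = (5.2, 5) - (5, 8) = (0.2, -3).

Step 2 — sample covariance matrix, S[i,j] = (1/(n-1)) · Σ_k (x_{k,i} - mean_i) · (x_{k,j} - mean_j), divisor n-1 = 4:
  S[U,U] = ((-2.2)·(-2.2) + (0.8)·(0.8) + (-0.2)·(-0.2) + (3.8)·(3.8) + (-2.2)·(-2.2)) / 4 = 24.8/4 = 6.2
  S[U,V] = ((-2.2)·(1) + (0.8)·(0) + (-0.2)·(-3) + (3.8)·(-2) + (-2.2)·(4)) / 4 = -18/4 = -4.5
  S[V,V] = ((1)·(1) + (0)·(0) + (-3)·(-3) + (-2)·(-2) + (4)·(4)) / 4 = 30/4 = 7.5
  S = [[6.2, -4.5],
 [-4.5, 7.5]].

Step 3 — invert S. det(S) = 6.2·7.5 - (-4.5)² = 26.25.
  S^{-1} = (1/det) · [[d, -b], [-b, a]] = [[0.2857, 0.1714],
 [0.1714, 0.2362]].

Step 4 — quadratic form (x̄ - mu_0)^T · S^{-1} · (x̄ - mu_0):
  S^{-1} · (x̄ - mu_0) = (-0.4571, -0.6743),
  (x̄ - mu_0)^T · [...] = (0.2)·(-0.4571) + (-3)·(-0.6743) = 1.9314.

Step 5 — scale by n: T² = 5 · 1.9314 = 9.6571.

T² ≈ 9.6571


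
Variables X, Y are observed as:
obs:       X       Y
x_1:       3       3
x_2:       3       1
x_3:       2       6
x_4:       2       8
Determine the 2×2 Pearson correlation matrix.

Step 1 — column means:
  mean(X) = (3 + 3 + 2 + 2) / 4 = 10/4 = 2.5
  mean(Y) = (3 + 1 + 6 + 8) / 4 = 18/4 = 4.5

Step 2 — sample variances and covariances s[i,j] = (1/(n-1)) · Σ_k (x_{k,i} - mean_i) · (x_{k,j} - mean_j), with n-1 = 3:
  s[X,X] = ((0.5)·(0.5) + (0.5)·(0.5) + (-0.5)·(-0.5) + (-0.5)·(-0.5)) / 3 = 1/3 = 0.3333
  s[X,Y] = ((0.5)·(-1.5) + (0.5)·(-3.5) + (-0.5)·(1.5) + (-0.5)·(3.5)) / 3 = -5/3 = -1.6667
  s[Y,Y] = ((-1.5)·(-1.5) + (-3.5)·(-3.5) + (1.5)·(1.5) + (3.5)·(3.5)) / 3 = 29/3 = 9.6667
  Sample standard deviations s_i = √(s[i,i]):
  s(X) = √(0.3333) = 0.5774
  s(Y) = √(9.6667) = 3.1091

Step 3 — r_{ij} = s_{ij} / (s_i · s_j):
  r[X,X] = 1 (diagonal).
  r[X,Y] = -1.6667 / (0.5774 · 3.1091) = -1.6667 / 1.7951 = -0.9285
  r[Y,Y] = 1 (diagonal).

R is symmetric with unit diagonal. Assembling:

R = [[1, -0.9285],
 [-0.9285, 1]]


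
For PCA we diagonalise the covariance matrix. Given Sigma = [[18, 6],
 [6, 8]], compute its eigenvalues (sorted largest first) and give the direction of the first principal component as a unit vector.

Step 1 — characteristic polynomial of 2×2 Sigma:
  det(Sigma - λI) = λ² - trace · λ + det = 0.
  trace = 18 + 8 = 26, det = 18·8 - (6)² = 108.
Step 2 — discriminant:
  Δ = trace² - 4·det = 676 - 432 = 244.
Step 3 — eigenvalues:
  λ = (trace ± √Δ)/2 = (26 ± 15.6205)/2,
  λ_1 = 20.8102,  λ_2 = 5.1898.

Step 4 — unit eigenvector for λ_1: solve (Sigma - λ_1 I)v = 0. First row:
  (18 - 20.8102)·v_x + (6)·v_y = 0, i.e. (-2.8102)·v_x + (6)·v_y = 0,
  so v ∝ (b, λ_1 - a) = (6, 2.8102) = u.
  ||u|| = √((6)² + (2.8102)²) = √(43.8975) ≈ 6.6255,
  v_1 = u/||u|| ≈ (0.9056, 0.4242) (||v_1|| = 1).

λ_1 = 20.8102,  λ_2 = 5.1898;  v_1 ≈ (0.9056, 0.4242)


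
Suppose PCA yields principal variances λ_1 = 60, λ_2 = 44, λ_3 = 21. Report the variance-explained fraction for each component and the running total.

Step 1 — total variance = trace(Sigma) = Σ λ_i = 60 + 44 + 21 = 125.

Step 2 — fraction explained by component i = λ_i / Σ λ:
  PC1: 60/125 = 0.48
  PC2: 44/125 = 0.352
  PC3: 21/125 = 0.168

Step 3 — cumulative fraction after k components = (λ_1 + ... + λ_k) / Σ λ:
  k = 1: 60/125 = 0.48
  k = 2: (60 + 44)/125 = 104/125 = 0.832
  k = 3: (60 + 44 + 21)/125 = 125/125 = 1

Summary (fraction, with percent):

explained: PC1 0.48 (48%), PC2 0.352 (35.2%), PC3 0.168 (16.8%);  cumulative: 0.48, 0.832, 1


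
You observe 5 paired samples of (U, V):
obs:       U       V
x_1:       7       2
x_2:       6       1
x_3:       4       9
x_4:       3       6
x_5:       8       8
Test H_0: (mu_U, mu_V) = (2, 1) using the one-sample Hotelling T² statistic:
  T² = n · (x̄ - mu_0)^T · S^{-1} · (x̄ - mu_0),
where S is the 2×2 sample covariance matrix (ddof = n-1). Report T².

Step 1 — sample mean vector:
  mean(U) = (7 + 6 + 4 + 3 + 8) / 5 = 28/5 = 5.6
  mean(V) = (2 + 1 + 9 + 6 + 8) / 5 = 26/5 = 5.2
  x̄ = (5.6, 5.2),  deviation x̄ - mu_0 = (5.6, 5.2) - (2, 1) = (3.6, 4.2).

Step 2 — sample covariance matrix, S[i,j] = (1/(n-1)) · Σ_k (x_{k,i} - mean_i) · (x_{k,j} - mean_j), divisor n-1 = 4:
  S[U,U] = ((1.4)·(1.4) + (0.4)·(0.4) + (-1.6)·(-1.6) + (-2.6)·(-2.6) + (2.4)·(2.4)) / 4 = 17.2/4 = 4.3
  S[U,V] = ((1.4)·(-3.2) + (0.4)·(-4.2) + (-1.6)·(3.8) + (-2.6)·(0.8) + (2.4)·(2.8)) / 4 = -7.6/4 = -1.9
  S[V,V] = ((-3.2)·(-3.2) + (-4.2)·(-4.2) + (3.8)·(3.8) + (0.8)·(0.8) + (2.8)·(2.8)) / 4 = 50.8/4 = 12.7
  S = [[4.3, -1.9],
 [-1.9, 12.7]].

Step 3 — invert S. det(S) = 4.3·12.7 - (-1.9)² = 51.
  S^{-1} = (1/det) · [[d, -b], [-b, a]] = [[0.249, 0.0373],
 [0.0373, 0.0843]].

Step 4 — quadratic form (x̄ - mu_0)^T · S^{-1} · (x̄ - mu_0):
  S^{-1} · (x̄ - mu_0) = (1.0529, 0.4882),
  (x̄ - mu_0)^T · [...] = (3.6)·(1.0529) + (4.2)·(0.4882) = 5.8412.

Step 5 — scale by n: T² = 5 · 5.8412 = 29.2059.

T² ≈ 29.2059
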